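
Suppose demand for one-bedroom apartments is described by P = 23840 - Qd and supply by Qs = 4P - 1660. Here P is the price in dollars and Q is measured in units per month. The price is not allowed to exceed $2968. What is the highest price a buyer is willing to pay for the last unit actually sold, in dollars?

Rearranging demand gives Qd = 23840 - P. In a free market, 23840 - P = 4P - 1660 gives the equilibrium P* = 5100, Q* = 18740.
Since 2968 < 5100, the ceiling is binding.
At P = 2968: Qd = 23840 - 2968 = 20872 and Qs = 4·2968 - 1660 = 10212.
Only 10212 units reach the market. On the demand curve, the marginal buyer's willingness to pay at Q = 10212 is (23840 - 10212) = 13628.

13628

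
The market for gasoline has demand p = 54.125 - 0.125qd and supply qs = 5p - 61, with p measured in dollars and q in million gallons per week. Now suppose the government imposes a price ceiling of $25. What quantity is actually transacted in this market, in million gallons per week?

Rearranging demand gives qd = 433 - 8p. Setting quantity demanded equal to quantity supplied, 433 - 8p = 5p - 61, gives p* = 38 and q* = 129.
The ceiling of 25 is below the equilibrium price 38, so it binds.
At p = 25: qd = 433 - 8·25 = 233 and qs = 5·25 - 61 = 64.
The quantity actually transacted is the short side, supply: 64.

64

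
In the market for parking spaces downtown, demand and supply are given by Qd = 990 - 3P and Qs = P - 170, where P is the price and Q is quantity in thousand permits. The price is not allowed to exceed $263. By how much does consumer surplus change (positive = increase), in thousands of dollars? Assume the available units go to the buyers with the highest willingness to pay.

In a free market, 990 - 3P = P - 170 gives the equilibrium P* = 290, Q* = 120.
Because the ceiling (263) lies below the market-clearing price, it is binding.
At P = 263: Qd = 990 - 3·263 = 201 and Qs = 263 - 170 = 93.
Consumer surplus without the control is ½ · (330 - 290) · 120 = 2400.
With the ceiling, 93 units are sold at 263 (assume they go to the highest-value buyers). The demand price at Q = 93 is 299, so CS = ½ · [(330 - 263) + (299 - 263)] · 93 = 4789.5.
Change in consumer surplus = 4789.5 - 2400 = 2389.5.

2389.5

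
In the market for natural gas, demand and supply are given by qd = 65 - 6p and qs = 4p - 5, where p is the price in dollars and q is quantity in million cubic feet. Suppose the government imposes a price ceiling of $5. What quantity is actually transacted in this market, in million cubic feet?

Without the control the market clears where 65 - 6p = 4p - 5, i.e. p* = 7 and q* = 23.
Because the ceiling (5) lies below the market-clearing price, it is binding.
At p = 5: qd = 65 - 6·5 = 35 and qs = 4·5 - 5 = 15.
The quantity actually transacted is the short side, supply: 15.

15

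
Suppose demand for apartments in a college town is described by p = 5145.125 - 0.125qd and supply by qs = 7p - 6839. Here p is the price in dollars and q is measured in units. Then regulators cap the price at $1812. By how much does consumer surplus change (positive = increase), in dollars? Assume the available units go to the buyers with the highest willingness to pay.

Rearranging demand gives qd = 41161 - 8p. Equilibrium: 41161 - 8p = 7p - 6839, so 48000 = 15p and p* = 3200, q* = 15561.
Since 1812 < 3200, the ceiling is binding.
At p = 1812: qd = 41161 - 8·1812 = 26665 and qs = 7·1812 - 6839 = 5845.
Consumer surplus without the control is ½ · (5145.125 - 3200) · 15561 = 15134045.0625.
With the ceiling, 5845 units are sold at 1812 (assume they go to the highest-value buyers). The demand price at q = 5845 is 4414.5, so CS = ½ · [(5145.125 - 1812) + (4414.5 - 1812)] · 5845 = 17346864.0625.
Change in consumer surplus = 17346864.0625 - 15134045.0625 = 2212819.

2212819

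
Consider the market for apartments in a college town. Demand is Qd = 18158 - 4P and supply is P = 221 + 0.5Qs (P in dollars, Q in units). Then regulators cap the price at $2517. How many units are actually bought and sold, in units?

4592

Rearranging supply gives Qs = 2P - 442. In a free market, 18158 - 4P = 2P - 442 gives the equilibrium P* = 3100, Q* = 5758.
Because the ceiling (2517) lies below the market-clearing price, it is binding.
At P = 2517: Qd = 18158 - 4·2517 = 8090 and Qs = 2·2517 - 442 = 4592.
The quantity actually transacted is the short side, supply: 4592.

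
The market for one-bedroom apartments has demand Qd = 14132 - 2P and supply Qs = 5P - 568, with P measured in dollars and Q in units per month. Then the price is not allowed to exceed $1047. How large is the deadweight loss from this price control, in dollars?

9702078.75

In a free market, 14132 - 2P = 5P - 568 gives the equilibrium P* = 2100, Q* = 9932.
Because the ceiling (1047) lies below the market-clearing price, it is binding.
At P = 1047: Qd = 14132 - 2·1047 = 12038 and Qs = 5·1047 - 568 = 4667.
Quantity traded falls to 4667. At Q = 4667 the demand price is (14132 - 4667)/2 = 4732.5 and the supply price is (568 + 4667)/5 = 1047.
Deadweight loss = ½ · (4732.5 - 1047) · (9932 - 4667) = ½ · 3685.5 · 5265 = 9702078.75.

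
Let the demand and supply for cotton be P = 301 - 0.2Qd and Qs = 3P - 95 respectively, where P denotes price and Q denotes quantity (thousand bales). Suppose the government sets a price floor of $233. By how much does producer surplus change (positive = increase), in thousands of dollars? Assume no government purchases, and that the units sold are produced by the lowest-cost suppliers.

6682.5

Rearranging demand gives Qd = 1505 - 5P. Equilibrium: 1505 - 5P = 3P - 95, so 1600 = 8P and P* = 200, Q* = 505.
Since 233 > 200, the floor is binding.
At P = 233: Qd = 1505 - 5·233 = 340 and Qs = 3·233 - 95 = 604.
Producer surplus without the control is ½ · (200 - 95/3) · 505 = 255025/6.
With the floor, 340 units are sold at 233. The supply price at Q = 340 is 145, so PS = ½ · [(233 - 95/3) + (233 - 145)] · 340 = 147560/3.
Change in producer surplus = 147560/3 - 255025/6 = 6682.5.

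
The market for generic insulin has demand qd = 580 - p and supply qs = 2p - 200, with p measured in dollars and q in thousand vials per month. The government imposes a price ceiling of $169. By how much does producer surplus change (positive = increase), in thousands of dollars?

-20839

Equilibrium: 580 - p = 2p - 200, so 780 = 3p and p* = 260, q* = 320.
The ceiling of 169 is below the equilibrium price 260, so it binds.
At p = 169: qd = 580 - 169 = 411 and qs = 2·169 - 200 = 138.
Producer surplus without the control is ½ · (260 - 100) · 320 = 25600.
With the ceiling, producers sell 138 units at 169, so PS = ½ · (169 - 100) · 138 = 4761.
Change in producer surplus = 4761 - 25600 = -20839.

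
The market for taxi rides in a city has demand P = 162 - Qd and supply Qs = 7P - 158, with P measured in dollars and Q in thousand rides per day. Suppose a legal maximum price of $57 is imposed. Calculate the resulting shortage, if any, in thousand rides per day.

Rearranging demand gives Qd = 162 - P. Without the control the market clears where 162 - P = 7P - 158, i.e. P* = 40 and Q* = 122.
Since 57 is above P* = 40, the ceiling does not bind and the free-market outcome prevails.
Since the control does not bind, there is no shortage.

0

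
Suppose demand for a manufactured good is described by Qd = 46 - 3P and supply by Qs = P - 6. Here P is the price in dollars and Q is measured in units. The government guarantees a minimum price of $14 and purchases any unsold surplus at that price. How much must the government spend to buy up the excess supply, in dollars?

Equilibrium: 46 - 3P = P - 6, so 52 = 4P and P* = 13, Q* = 7.
The floor of 14 is above the equilibrium price 13, so it binds.
At P = 14: Qd = 46 - 3·14 = 4 and Qs = 14 - 6 = 8.
Surplus = Qs - Qd = 4.
Government expenditure = surplus × support price = 4 × 14 = 56.

56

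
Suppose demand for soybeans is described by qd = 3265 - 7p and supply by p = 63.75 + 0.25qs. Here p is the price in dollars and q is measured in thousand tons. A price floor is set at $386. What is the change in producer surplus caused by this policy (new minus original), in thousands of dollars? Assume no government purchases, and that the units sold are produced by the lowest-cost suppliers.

10477.5

Rearranging supply gives qs = 4p - 255. In a free market, 3265 - 7p = 4p - 255 gives the equilibrium p* = 320, q* = 1025.
The floor of 386 is above the equilibrium price 320, so it binds.
At p = 386: qd = 3265 - 7·386 = 563 and qs = 4·386 - 255 = 1289.
Producer surplus without the control is ½ · (320 - 63.75) · 1025 = 131328.125.
With the floor, 563 units are sold at 386. The supply price at q = 563 is 204.5, so PS = ½ · [(386 - 63.75) + (386 - 204.5)] · 563 = 141805.625.
Change in producer surplus = 141805.625 - 131328.125 = 10477.5.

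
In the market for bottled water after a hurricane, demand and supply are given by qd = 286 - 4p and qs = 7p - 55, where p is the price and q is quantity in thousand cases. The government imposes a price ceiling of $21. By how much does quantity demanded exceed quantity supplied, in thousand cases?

110

Equilibrium: 286 - 4p = 7p - 55, so 341 = 11p and p* = 31, q* = 162.
The ceiling of 21 is below the equilibrium price 31, so it binds.
At p = 21: qd = 286 - 4·21 = 202 and qs = 7·21 - 55 = 92.
Shortage = qd - qs = 202 - 92 = 110.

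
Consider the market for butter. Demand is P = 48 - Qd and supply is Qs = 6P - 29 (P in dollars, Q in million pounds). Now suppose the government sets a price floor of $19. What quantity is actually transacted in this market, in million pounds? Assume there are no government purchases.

Rearranging demand gives Qd = 48 - P. Setting quantity demanded equal to quantity supplied, 48 - P = 6P - 29, gives P* = 11 and Q* = 37.
The floor of 19 is above the equilibrium price 11, so it binds.
At P = 19: Qd = 48 - 19 = 29 and Qs = 6·19 - 29 = 85.
The quantity actually transacted is the short side, demand: 29.

29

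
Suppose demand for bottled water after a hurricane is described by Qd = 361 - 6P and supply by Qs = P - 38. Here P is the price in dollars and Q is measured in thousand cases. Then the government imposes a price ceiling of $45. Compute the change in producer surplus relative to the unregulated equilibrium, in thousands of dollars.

Equilibrium: 361 - 6P = P - 38, so 399 = 7P and P* = 57, Q* = 19.
Since 45 < 57, the ceiling is binding.
At P = 45: Qd = 361 - 6·45 = 91 and Qs = 45 - 38 = 7.
Producer surplus without the control is ½ · (57 - 38) · 19 = 180.5.
With the ceiling, producers sell 7 units at 45, so PS = ½ · (45 - 38) · 7 = 24.5.
Change in producer surplus = 24.5 - 180.5 = -156.

-156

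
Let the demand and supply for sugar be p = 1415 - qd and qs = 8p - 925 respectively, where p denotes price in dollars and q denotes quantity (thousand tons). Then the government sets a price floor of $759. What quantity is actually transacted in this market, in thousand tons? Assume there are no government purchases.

Rearranging demand gives qd = 1415 - p. In a free market, 1415 - p = 8p - 925 gives the equilibrium p* = 260, q* = 1155.
Since 759 > 260, the floor is binding.
At p = 759: qd = 1415 - 759 = 656 and qs = 8·759 - 925 = 5147.
The quantity actually transacted is the short side, demand: 656.

656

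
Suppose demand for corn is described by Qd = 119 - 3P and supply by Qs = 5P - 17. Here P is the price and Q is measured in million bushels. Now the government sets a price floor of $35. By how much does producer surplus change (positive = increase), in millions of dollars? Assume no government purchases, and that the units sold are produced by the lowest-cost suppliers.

-39.6

Equilibrium: 119 - 3P = 5P - 17, so 136 = 8P and P* = 17, Q* = 68.
The floor of 35 is above the equilibrium price 17, so it binds.
At P = 35: Qd = 119 - 3·35 = 14 and Qs = 5·35 - 17 = 158.
Producer surplus without the control is ½ · (17 - 3.4) · 68 = 462.4.
With the floor, 14 units are sold at 35. The supply price at Q = 14 is 6.2, so PS = ½ · [(35 - 3.4) + (35 - 6.2)] · 14 = 422.8.
Change in producer surplus = 422.8 - 462.4 = -39.6.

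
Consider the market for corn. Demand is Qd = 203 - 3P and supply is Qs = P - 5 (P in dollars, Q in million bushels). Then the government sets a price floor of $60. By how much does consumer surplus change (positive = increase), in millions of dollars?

-280

Equilibrium: 203 - 3P = P - 5, so 208 = 4P and P* = 52, Q* = 47.
The floor of 60 is above the equilibrium price 52, so it binds.
At P = 60: Qd = 203 - 3·60 = 23 and Qs = 60 - 5 = 55.
Consumer surplus without the control is ½ · (203/3 - 52) · 47 = 2209/6.
With the floor, consumers buy 23 units at 60, so CS = ½ · (203/3 - 60) · 23 = 529/6.
Change in consumer surplus = 529/6 - 2209/6 = -280.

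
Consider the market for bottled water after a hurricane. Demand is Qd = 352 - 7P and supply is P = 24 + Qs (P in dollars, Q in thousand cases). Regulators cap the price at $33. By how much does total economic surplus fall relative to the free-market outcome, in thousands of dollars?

112

Rearranging supply gives Qs = P - 24. Setting quantity demanded equal to quantity supplied, 352 - 7P = P - 24, gives P* = 47 and Q* = 23.
The ceiling of 33 is below the equilibrium price 47, so it binds.
At P = 33: Qd = 352 - 7·33 = 121 and Qs = 33 - 24 = 9.
Quantity traded falls to 9. At Q = 9 the demand price is (352 - 9)/7 = 49 and the supply price is 24 + 9 = 33.
Deadweight loss = ½ · (49 - 33) · (23 - 9) = ½ · 16 · 14 = 112.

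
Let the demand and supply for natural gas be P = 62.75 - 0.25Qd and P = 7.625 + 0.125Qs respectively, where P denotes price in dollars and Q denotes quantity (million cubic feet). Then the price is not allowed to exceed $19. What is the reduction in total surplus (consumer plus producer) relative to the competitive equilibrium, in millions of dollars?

Rearranging demand gives Qd = 251 - 4P; rearranging supply gives Qs = 8P - 61. In a free market, 251 - 4P = 8P - 61 gives the equilibrium P* = 26, Q* = 147.
Since 19 < 26, the ceiling is binding.
At P = 19: Qd = 251 - 4·19 = 175 and Qs = 8·19 - 61 = 91.
Quantity traded falls to 91. At Q = 91 the demand price is (251 - 91)/4 = 40 and the supply price is (61 + 91)/8 = 19.
Deadweight loss = ½ · (40 - 19) · (147 - 91) = ½ · 21 · 56 = 588.

588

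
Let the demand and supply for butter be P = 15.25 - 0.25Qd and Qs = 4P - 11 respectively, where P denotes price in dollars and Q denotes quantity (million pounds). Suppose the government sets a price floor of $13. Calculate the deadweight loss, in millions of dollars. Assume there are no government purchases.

Rearranging demand gives Qd = 61 - 4P. Without the control the market clears where 61 - 4P = 4P - 11, i.e. P* = 9 and Q* = 25.
The floor of 13 is above the equilibrium price 9, so it binds.
At P = 13: Qd = 61 - 4·13 = 9 and Qs = 4·13 - 11 = 41.
Quantity traded falls to 9. At Q = 9 the demand price is (61 - 9)/4 = 13 and the supply price is (11 + 9)/4 = 5.
Deadweight loss = ½ · (13 - 5) · (25 - 9) = ½ · 8 · 16 = 64.

64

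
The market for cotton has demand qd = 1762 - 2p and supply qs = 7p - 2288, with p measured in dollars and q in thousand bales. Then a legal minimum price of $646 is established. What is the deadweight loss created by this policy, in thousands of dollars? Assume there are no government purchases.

Without the control the market clears where 1762 - 2p = 7p - 2288, i.e. p* = 450 and q* = 862.
Because the floor (646) lies above the market-clearing price, it is binding.
At p = 646: qd = 1762 - 2·646 = 470 and qs = 7·646 - 2288 = 2234.
Quantity traded falls to 470. At q = 470 the demand price is (1762 - 470)/2 = 646 and the supply price is (2288 + 470)/7 = 394.
Deadweight loss = ½ · (646 - 394) · (862 - 470) = ½ · 252 · 392 = 49392.

49392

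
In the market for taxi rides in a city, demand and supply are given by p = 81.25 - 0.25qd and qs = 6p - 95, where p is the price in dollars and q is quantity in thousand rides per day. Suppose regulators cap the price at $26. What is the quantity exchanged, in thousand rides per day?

61

Rearranging demand gives qd = 325 - 4p. In a free market, 325 - 4p = 6p - 95 gives the equilibrium p* = 42, q* = 157.
The ceiling of 26 is below the equilibrium price 42, so it binds.
At p = 26: qd = 325 - 4·26 = 221 and qs = 6·26 - 95 = 61.
The quantity actually transacted is the short side, supply: 61.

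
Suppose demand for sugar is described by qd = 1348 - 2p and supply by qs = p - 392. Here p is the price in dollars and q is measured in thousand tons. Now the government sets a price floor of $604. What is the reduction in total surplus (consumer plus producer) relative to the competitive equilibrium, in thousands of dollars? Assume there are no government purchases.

1728

Setting quantity demanded equal to quantity supplied, 1348 - 2p = p - 392, gives p* = 580 and q* = 188.
Because the floor (604) lies above the market-clearing price, it is binding.
At p = 604: qd = 1348 - 2·604 = 140 and qs = 604 - 392 = 212.
Quantity traded falls to 140. At q = 140 the demand price is (1348 - 140)/2 = 604 and the supply price is 392 + 140 = 532.
Deadweight loss = ½ · (604 - 532) · (188 - 140) = ½ · 72 · 48 = 1728.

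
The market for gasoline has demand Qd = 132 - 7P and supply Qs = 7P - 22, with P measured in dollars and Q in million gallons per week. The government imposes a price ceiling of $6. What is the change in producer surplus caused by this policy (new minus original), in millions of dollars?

Equilibrium: 132 - 7P = 7P - 22, so 154 = 14P and P* = 11, Q* = 55.
Because the ceiling (6) lies below the market-clearing price, it is binding.
At P = 6: Qd = 132 - 7·6 = 90 and Qs = 7·6 - 22 = 20.
Producer surplus without the control is ½ · (11 - 22/7) · 55 = 3025/14.
With the ceiling, producers sell 20 units at 6, so PS = ½ · (6 - 22/7) · 20 = 200/7.
Change in producer surplus = 200/7 - 3025/14 = -187.5.

-187.5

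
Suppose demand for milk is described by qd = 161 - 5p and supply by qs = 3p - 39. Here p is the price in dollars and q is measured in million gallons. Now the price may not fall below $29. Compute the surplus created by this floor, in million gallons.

32

Equilibrium: 161 - 5p = 3p - 39, so 200 = 8p and p* = 25, q* = 36.
Since 29 > 25, the floor is binding.
At p = 29: qd = 161 - 5·29 = 16 and qs = 3·29 - 39 = 48.
Surplus = qs - qd = 48 - 16 = 32.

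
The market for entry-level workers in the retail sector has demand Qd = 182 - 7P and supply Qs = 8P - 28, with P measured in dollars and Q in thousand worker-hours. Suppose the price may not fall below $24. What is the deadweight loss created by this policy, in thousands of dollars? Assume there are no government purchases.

656.25

Without the control the market clears where 182 - 7P = 8P - 28, i.e. P* = 14 and Q* = 84.
Because the floor (24) lies above the market-clearing price, it is binding.
At P = 24: Qd = 182 - 7·24 = 14 and Qs = 8·24 - 28 = 164.
Quantity traded falls to 14. At Q = 14 the demand price is (182 - 14)/7 = 24 and the supply price is (28 + 14)/8 = 5.25.
Deadweight loss = ½ · (24 - 5.25) · (84 - 14) = ½ · 18.75 · 70 = 656.25.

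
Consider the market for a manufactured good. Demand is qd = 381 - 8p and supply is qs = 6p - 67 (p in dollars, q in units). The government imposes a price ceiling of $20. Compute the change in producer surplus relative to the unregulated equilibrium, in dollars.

In a free market, 381 - 8p = 6p - 67 gives the equilibrium p* = 32, q* = 125.
The ceiling of 20 is below the equilibrium price 32, so it binds.
At p = 20: qd = 381 - 8·20 = 221 and qs = 6·20 - 67 = 53.
Producer surplus without the control is ½ · (32 - 67/6) · 125 = 15625/12.
With the ceiling, producers sell 53 units at 20, so PS = ½ · (20 - 67/6) · 53 = 2809/12.
Change in producer surplus = 2809/12 - 15625/12 = -1068.

-1068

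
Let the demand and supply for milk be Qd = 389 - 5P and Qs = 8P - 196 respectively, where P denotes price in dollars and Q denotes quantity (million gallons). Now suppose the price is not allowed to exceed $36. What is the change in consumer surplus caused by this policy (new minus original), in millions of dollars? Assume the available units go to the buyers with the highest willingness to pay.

309.6

Setting quantity demanded equal to quantity supplied, 389 - 5P = 8P - 196, gives P* = 45 and Q* = 164.
Since 36 < 45, the ceiling is binding.
At P = 36: Qd = 389 - 5·36 = 209 and Qs = 8·36 - 196 = 92.
Consumer surplus without the control is ½ · (77.8 - 45) · 164 = 2689.6.
With the ceiling, 92 units are sold at 36 (assume they go to the highest-value buyers). The demand price at Q = 92 is 59.4, so CS = ½ · [(77.8 - 36) + (59.4 - 36)] · 92 = 2999.2.
Change in consumer surplus = 2999.2 - 2689.6 = 309.6.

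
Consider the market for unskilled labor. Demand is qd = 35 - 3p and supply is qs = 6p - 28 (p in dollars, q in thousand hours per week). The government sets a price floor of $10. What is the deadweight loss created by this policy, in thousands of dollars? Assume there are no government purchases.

Without the control the market clears where 35 - 3p = 6p - 28, i.e. p* = 7 and q* = 14.
The floor of 10 is above the equilibrium price 7, so it binds.
At p = 10: qd = 35 - 3·10 = 5 and qs = 6·10 - 28 = 32.
Quantity traded falls to 5. At q = 5 the demand price is (35 - 5)/3 = 10 and the supply price is (28 + 5)/6 = 5.5.
Deadweight loss = ½ · (10 - 5.5) · (14 - 5) = ½ · 4.5 · 9 = 20.25.

20.25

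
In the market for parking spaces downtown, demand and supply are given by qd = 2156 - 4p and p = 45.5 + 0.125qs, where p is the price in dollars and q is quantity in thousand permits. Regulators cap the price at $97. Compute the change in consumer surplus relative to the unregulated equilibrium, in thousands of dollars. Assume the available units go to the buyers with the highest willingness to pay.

-55596

Rearranging supply gives qs = 8p - 364. Setting quantity demanded equal to quantity supplied, 2156 - 4p = 8p - 364, gives p* = 210 and q* = 1316.
Because the ceiling (97) lies below the market-clearing price, it is binding.
At p = 97: qd = 2156 - 4·97 = 1768 and qs = 8·97 - 364 = 412.
Consumer surplus without the control is ½ · (539 - 210) · 1316 = 216482.
With the ceiling, 412 units are sold at 97 (assume they go to the highest-value buyers). The demand price at q = 412 is 436, so CS = ½ · [(539 - 97) + (436 - 97)] · 412 = 160886.
Change in consumer surplus = 160886 - 216482 = -55596.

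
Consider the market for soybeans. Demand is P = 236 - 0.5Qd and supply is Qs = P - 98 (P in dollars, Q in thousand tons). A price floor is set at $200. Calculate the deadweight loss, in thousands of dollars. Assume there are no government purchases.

300

Rearranging demand gives Qd = 472 - 2P. In a free market, 472 - 2P = P - 98 gives the equilibrium P* = 190, Q* = 92.
Because the floor (200) lies above the market-clearing price, it is binding.
At P = 200: Qd = 472 - 2·200 = 72 and Qs = 200 - 98 = 102.
Quantity traded falls to 72. At Q = 72 the demand price is (472 - 72)/2 = 200 and the supply price is 98 + 72 = 170.
Deadweight loss = ½ · (200 - 170) · (92 - 72) = ½ · 30 · 20 = 300.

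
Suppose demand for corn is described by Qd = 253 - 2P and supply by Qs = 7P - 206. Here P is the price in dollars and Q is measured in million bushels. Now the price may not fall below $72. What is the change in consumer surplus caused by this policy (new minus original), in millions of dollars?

Without the control the market clears where 253 - 2P = 7P - 206, i.e. P* = 51 and Q* = 151.
The floor of 72 is above the equilibrium price 51, so it binds.
At P = 72: Qd = 253 - 2·72 = 109 and Qs = 7·72 - 206 = 298.
Consumer surplus without the control is ½ · (126.5 - 51) · 151 = 5700.25.
With the floor, consumers buy 109 units at 72, so CS = ½ · (126.5 - 72) · 109 = 2970.25.
Change in consumer surplus = 2970.25 - 5700.25 = -2730.

-2730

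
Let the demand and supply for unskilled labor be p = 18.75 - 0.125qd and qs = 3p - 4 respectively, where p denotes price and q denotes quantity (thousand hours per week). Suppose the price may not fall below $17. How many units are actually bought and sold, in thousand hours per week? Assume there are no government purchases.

14

Rearranging demand gives qd = 150 - 8p. Without the control the market clears where 150 - 8p = 3p - 4, i.e. p* = 14 and q* = 38.
Because the floor (17) lies above the market-clearing price, it is binding.
At p = 17: qd = 150 - 8·17 = 14 and qs = 3·17 - 4 = 47.
The quantity actually transacted is the short side, demand: 14.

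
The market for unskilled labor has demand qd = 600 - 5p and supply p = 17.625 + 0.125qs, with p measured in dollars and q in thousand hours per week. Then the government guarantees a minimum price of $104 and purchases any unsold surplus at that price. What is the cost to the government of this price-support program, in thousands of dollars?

63544

Rearranging supply gives qs = 8p - 141. Setting quantity demanded equal to quantity supplied, 600 - 5p = 8p - 141, gives p* = 57 and q* = 315.
Since 104 > 57, the floor is binding.
At p = 104: qd = 600 - 5·104 = 80 and qs = 8·104 - 141 = 691.
Surplus = qs - qd = 611.
Government expenditure = surplus × support price = 611 × 104 = 63544.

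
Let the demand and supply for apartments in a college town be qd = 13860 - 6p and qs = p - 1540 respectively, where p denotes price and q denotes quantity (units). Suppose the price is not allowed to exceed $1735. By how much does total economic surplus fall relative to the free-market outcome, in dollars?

126131.25

Setting quantity demanded equal to quantity supplied, 13860 - 6p = p - 1540, gives p* = 2200 and q* = 660.
The ceiling of 1735 is below the equilibrium price 2200, so it binds.
At p = 1735: qd = 13860 - 6·1735 = 3450 and qs = 1735 - 1540 = 195.
Quantity traded falls to 195. At q = 195 the demand price is (13860 - 195)/6 = 2277.5 and the supply price is 1540 + 195 = 1735.
Deadweight loss = ½ · (2277.5 - 1735) · (660 - 195) = ½ · 542.5 · 465 = 126131.25.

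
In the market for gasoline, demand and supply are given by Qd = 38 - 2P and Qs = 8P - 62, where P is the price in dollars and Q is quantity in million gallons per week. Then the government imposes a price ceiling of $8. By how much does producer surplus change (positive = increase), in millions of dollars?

-20

Setting quantity demanded equal to quantity supplied, 38 - 2P = 8P - 62, gives P* = 10 and Q* = 18.
Because the ceiling (8) lies below the market-clearing price, it is binding.
At P = 8: Qd = 38 - 2·8 = 22 and Qs = 8·8 - 62 = 2.
Producer surplus without the control is ½ · (10 - 7.75) · 18 = 20.25.
With the ceiling, producers sell 2 units at 8, so PS = ½ · (8 - 7.75) · 2 = 0.25.
Change in producer surplus = 0.25 - 20.25 = -20.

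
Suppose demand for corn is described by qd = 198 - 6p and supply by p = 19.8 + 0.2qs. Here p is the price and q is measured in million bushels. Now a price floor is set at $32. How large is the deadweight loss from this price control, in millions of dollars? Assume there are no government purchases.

Rearranging supply gives qs = 5p - 99. In a free market, 198 - 6p = 5p - 99 gives the equilibrium p* = 27, q* = 36.
Because the floor (32) lies above the market-clearing price, it is binding.
At p = 32: qd = 198 - 6·32 = 6 and qs = 5·32 - 99 = 61.
Quantity traded falls to 6. At q = 6 the demand price is (198 - 6)/6 = 32 and the supply price is (99 + 6)/5 = 21.
Deadweight loss = ½ · (32 - 21) · (36 - 6) = ½ · 11 · 30 = 165.

165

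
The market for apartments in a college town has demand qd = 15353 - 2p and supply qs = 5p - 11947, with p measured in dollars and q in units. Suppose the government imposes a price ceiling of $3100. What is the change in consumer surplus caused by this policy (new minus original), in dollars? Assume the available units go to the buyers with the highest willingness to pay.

Without the control the market clears where 15353 - 2p = 5p - 11947, i.e. p* = 3900 and q* = 7553.
The ceiling of 3100 is below the equilibrium price 3900, so it binds.
At p = 3100: qd = 15353 - 2·3100 = 9153 and qs = 5·3100 - 11947 = 3553.
Consumer surplus without the control is ½ · (7676.5 - 3900) · 7553 = 14261952.25.
With the ceiling, 3553 units are sold at 3100 (assume they go to the highest-value buyers). The demand price at q = 3553 is 5900, so CS = ½ · [(7676.5 - 3100) + (5900 - 3100)] · 3553 = 13104352.25.
Change in consumer surplus = 13104352.25 - 14261952.25 = -1157600.

-1157600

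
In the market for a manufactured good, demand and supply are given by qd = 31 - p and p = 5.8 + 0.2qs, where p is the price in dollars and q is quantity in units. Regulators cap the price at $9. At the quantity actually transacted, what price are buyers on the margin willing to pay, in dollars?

15

Rearranging supply gives qs = 5p - 29. Setting quantity demanded equal to quantity supplied, 31 - p = 5p - 29, gives p* = 10 and q* = 21.
The ceiling of 9 is below the equilibrium price 10, so it binds.
At p = 9: qd = 31 - 9 = 22 and qs = 5·9 - 29 = 16.
Only 16 units reach the market. On the demand curve, the marginal buyer's willingness to pay at q = 16 is (31 - 16) = 15.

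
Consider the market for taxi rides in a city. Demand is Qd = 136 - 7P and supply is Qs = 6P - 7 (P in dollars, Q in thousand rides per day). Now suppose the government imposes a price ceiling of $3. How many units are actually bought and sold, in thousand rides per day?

11

Without the control the market clears where 136 - 7P = 6P - 7, i.e. P* = 11 and Q* = 59.
Since 3 < 11, the ceiling is binding.
At P = 3: Qd = 136 - 7·3 = 115 and Qs = 6·3 - 7 = 11.
The quantity actually transacted is the short side, supply: 11.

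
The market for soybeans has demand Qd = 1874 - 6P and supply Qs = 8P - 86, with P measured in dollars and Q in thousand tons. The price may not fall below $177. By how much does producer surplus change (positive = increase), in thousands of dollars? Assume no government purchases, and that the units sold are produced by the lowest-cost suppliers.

Without the control the market clears where 1874 - 6P = 8P - 86, i.e. P* = 140 and Q* = 1034.
Since 177 > 140, the floor is binding.
At P = 177: Qd = 1874 - 6·177 = 812 and Qs = 8·177 - 86 = 1330.
Producer surplus without the control is ½ · (140 - 10.75) · 1034 = 66822.25.
With the floor, 812 units are sold at 177. The supply price at Q = 812 is 112.25, so PS = ½ · [(177 - 10.75) + (177 - 112.25)] · 812 = 93786.
Change in producer surplus = 93786 - 66822.25 = 26963.75.

26963.75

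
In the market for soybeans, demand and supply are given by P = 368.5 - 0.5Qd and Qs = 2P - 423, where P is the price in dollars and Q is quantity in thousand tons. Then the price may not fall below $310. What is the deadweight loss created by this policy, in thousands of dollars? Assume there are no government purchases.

800

Rearranging demand gives Qd = 737 - 2P. Setting quantity demanded equal to quantity supplied, 737 - 2P = 2P - 423, gives P* = 290 and Q* = 157.
The floor of 310 is above the equilibrium price 290, so it binds.
At P = 310: Qd = 737 - 2·310 = 117 and Qs = 2·310 - 423 = 197.
Quantity traded falls to 117. At Q = 117 the demand price is (737 - 117)/2 = 310 and the supply price is (423 + 117)/2 = 270.
Deadweight loss = ½ · (310 - 270) · (157 - 117) = ½ · 40 · 40 = 800.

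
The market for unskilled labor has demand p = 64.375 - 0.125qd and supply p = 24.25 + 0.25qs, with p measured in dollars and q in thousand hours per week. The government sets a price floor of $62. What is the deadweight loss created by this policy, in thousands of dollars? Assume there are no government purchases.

1452

Rearranging demand gives qd = 515 - 8p; rearranging supply gives qs = 4p - 97. In a free market, 515 - 8p = 4p - 97 gives the equilibrium p* = 51, q* = 107.
Because the floor (62) lies above the market-clearing price, it is binding.
At p = 62: qd = 515 - 8·62 = 19 and qs = 4·62 - 97 = 151.
Quantity traded falls to 19. At q = 19 the demand price is (515 - 19)/8 = 62 and the supply price is (97 + 19)/4 = 29.
Deadweight loss = ½ · (62 - 29) · (107 - 19) = ½ · 33 · 88 = 1452.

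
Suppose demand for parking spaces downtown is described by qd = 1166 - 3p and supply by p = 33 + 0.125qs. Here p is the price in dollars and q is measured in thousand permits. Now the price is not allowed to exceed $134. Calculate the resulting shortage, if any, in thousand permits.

Rearranging supply gives qs = 8p - 264. Without the control the market clears where 1166 - 3p = 8p - 264, i.e. p* = 130 and q* = 776.
Since 134 is above p* = 130, the ceiling does not bind and the free-market outcome prevails.
Since the control does not bind, there is no shortage.

0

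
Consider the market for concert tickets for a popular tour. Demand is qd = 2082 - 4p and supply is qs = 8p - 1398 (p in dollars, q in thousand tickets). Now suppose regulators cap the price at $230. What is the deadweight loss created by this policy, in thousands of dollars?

Without the control the market clears where 2082 - 4p = 8p - 1398, i.e. p* = 290 and q* = 922.
The ceiling of 230 is below the equilibrium price 290, so it binds.
At p = 230: qd = 2082 - 4·230 = 1162 and qs = 8·230 - 1398 = 442.
Quantity traded falls to 442. At q = 442 the demand price is (2082 - 442)/4 = 410 and the supply price is (1398 + 442)/8 = 230.
Deadweight loss = ½ · (410 - 230) · (922 - 442) = ½ · 180 · 480 = 43200.

43200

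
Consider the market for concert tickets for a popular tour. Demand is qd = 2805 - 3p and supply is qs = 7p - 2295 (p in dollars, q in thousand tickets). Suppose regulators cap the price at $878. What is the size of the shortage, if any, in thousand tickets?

Equilibrium: 2805 - 3p = 7p - 2295, so 5100 = 10p and p* = 510, q* = 1275.
The ceiling of 878 is above the equilibrium price 510, so it is not binding; the market clears at p* = 510, q* = 1275.
Since the control does not bind, there is no shortage.

0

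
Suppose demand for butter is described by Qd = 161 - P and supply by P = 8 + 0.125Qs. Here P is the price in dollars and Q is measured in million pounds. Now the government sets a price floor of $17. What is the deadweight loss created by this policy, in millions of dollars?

Rearranging supply gives Qs = 8P - 64. Setting quantity demanded equal to quantity supplied, 161 - P = 8P - 64, gives P* = 25 and Q* = 136.
Since 17 is below P* = 25, the floor does not bind and the free-market outcome prevails.
Since the control does not bind, no trades are prevented and deadweight loss is zero.

0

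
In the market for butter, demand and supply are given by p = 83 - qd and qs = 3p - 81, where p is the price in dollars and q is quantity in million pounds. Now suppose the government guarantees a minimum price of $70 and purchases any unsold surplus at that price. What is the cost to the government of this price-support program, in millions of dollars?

Rearranging demand gives qd = 83 - p. In a free market, 83 - p = 3p - 81 gives the equilibrium p* = 41, q* = 42.
Since 70 > 41, the floor is binding.
At p = 70: qd = 83 - 70 = 13 and qs = 3·70 - 81 = 129.
Surplus = qs - qd = 116.
Government expenditure = surplus × support price = 116 × 70 = 8120.

8120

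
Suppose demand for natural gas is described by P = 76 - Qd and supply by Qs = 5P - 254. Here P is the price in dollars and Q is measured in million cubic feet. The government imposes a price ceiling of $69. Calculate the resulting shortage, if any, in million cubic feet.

0

Rearranging demand gives Qd = 76 - P. In a free market, 76 - P = 5P - 254 gives the equilibrium P* = 55, Q* = 21.
The ceiling of 69 is above the equilibrium price 55, so it is not binding; the market clears at P* = 55, Q* = 21.
Since the control does not bind, there is no shortage.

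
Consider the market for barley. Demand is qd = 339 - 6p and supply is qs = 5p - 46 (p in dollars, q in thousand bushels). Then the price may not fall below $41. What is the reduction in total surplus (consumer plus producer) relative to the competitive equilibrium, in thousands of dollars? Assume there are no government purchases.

Equilibrium: 339 - 6p = 5p - 46, so 385 = 11p and p* = 35, q* = 129.
The floor of 41 is above the equilibrium price 35, so it binds.
At p = 41: qd = 339 - 6·41 = 93 and qs = 5·41 - 46 = 159.
Quantity traded falls to 93. At q = 93 the demand price is (339 - 93)/6 = 41 and the supply price is (46 + 93)/5 = 27.8.
Deadweight loss = ½ · (41 - 27.8) · (129 - 93) = ½ · 13.2 · 36 = 237.6.

237.6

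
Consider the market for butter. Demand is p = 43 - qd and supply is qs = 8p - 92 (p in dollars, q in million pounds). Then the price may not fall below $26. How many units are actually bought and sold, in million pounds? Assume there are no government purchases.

Rearranging demand gives qd = 43 - p. In a free market, 43 - p = 8p - 92 gives the equilibrium p* = 15, q* = 28.
The floor of 26 is above the equilibrium price 15, so it binds.
At p = 26: qd = 43 - 26 = 17 and qs = 8·26 - 92 = 116.
The quantity actually transacted is the short side, demand: 17.

17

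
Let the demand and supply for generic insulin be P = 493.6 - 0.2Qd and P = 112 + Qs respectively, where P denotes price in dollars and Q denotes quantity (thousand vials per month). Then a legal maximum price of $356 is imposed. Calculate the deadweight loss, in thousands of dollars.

3285.6

Rearranging demand gives Qd = 2468 - 5P; rearranging supply gives Qs = P - 112. Without the control the market clears where 2468 - 5P = P - 112, i.e. P* = 430 and Q* = 318.
The ceiling of 356 is below the equilibrium price 430, so it binds.
At P = 356: Qd = 2468 - 5·356 = 688 and Qs = 356 - 112 = 244.
Quantity traded falls to 244. At Q = 244 the demand price is (2468 - 244)/5 = 444.8 and the supply price is 112 + 244 = 356.
Deadweight loss = ½ · (444.8 - 356) · (318 - 244) = ½ · 88.8 · 74 = 3285.6.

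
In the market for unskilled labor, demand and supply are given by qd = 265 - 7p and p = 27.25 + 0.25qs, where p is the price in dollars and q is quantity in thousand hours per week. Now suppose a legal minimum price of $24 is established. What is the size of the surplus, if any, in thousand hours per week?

Rearranging supply gives qs = 4p - 109. Without the control the market clears where 265 - 7p = 4p - 109, i.e. p* = 34 and q* = 27.
Since 24 is below p* = 34, the floor does not bind and the free-market outcome prevails.
Since the control does not bind, there is no surplus.

0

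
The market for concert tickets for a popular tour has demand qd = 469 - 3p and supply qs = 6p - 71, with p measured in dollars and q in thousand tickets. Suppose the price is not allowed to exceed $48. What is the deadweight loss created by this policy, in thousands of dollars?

1296

In a free market, 469 - 3p = 6p - 71 gives the equilibrium p* = 60, q* = 289.
Because the ceiling (48) lies below the market-clearing price, it is binding.
At p = 48: qd = 469 - 3·48 = 325 and qs = 6·48 - 71 = 217.
Quantity traded falls to 217. At q = 217 the demand price is (469 - 217)/3 = 84 and the supply price is (71 + 217)/6 = 48.
Deadweight loss = ½ · (84 - 48) · (289 - 217) = ½ · 36 · 72 = 1296.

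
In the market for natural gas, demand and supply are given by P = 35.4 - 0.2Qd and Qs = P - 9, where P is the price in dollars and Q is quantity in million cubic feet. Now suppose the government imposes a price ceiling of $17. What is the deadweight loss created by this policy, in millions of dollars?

Rearranging demand gives Qd = 177 - 5P. In a free market, 177 - 5P = P - 9 gives the equilibrium P* = 31, Q* = 22.
Because the ceiling (17) lies below the market-clearing price, it is binding.
At P = 17: Qd = 177 - 5·17 = 92 and Qs = 17 - 9 = 8.
Quantity traded falls to 8. At Q = 8 the demand price is (177 - 8)/5 = 33.8 and the supply price is 9 + 8 = 17.
Deadweight loss = ½ · (33.8 - 17) · (22 - 8) = ½ · 16.8 · 14 = 117.6.

117.6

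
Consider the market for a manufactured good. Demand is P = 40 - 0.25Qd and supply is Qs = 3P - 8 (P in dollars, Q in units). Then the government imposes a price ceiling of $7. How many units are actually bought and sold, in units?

Rearranging demand gives Qd = 160 - 4P. Without the control the market clears where 160 - 4P = 3P - 8, i.e. P* = 24 and Q* = 64.
The ceiling of 7 is below the equilibrium price 24, so it binds.
At P = 7: Qd = 160 - 4·7 = 132 and Qs = 3·7 - 8 = 13.
The quantity actually transacted is the short side, supply: 13.

13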